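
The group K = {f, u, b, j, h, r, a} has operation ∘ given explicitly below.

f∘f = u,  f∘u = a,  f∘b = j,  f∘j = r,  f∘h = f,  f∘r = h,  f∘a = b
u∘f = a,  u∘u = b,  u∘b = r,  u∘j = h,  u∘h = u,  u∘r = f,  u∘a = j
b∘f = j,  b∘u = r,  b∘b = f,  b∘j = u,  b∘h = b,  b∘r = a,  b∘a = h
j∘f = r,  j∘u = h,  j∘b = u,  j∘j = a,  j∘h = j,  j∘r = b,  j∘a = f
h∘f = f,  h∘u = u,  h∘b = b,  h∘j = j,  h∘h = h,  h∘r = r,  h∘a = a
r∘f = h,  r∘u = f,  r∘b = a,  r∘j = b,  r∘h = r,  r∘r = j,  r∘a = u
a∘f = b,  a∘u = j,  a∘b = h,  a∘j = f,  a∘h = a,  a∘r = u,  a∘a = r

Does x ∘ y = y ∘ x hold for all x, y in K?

Check whether the table is symmetric across its main diagonal.
Every entry (row x, col y) equals the entry (row y, col x), so K is abelian.
(In fact K ≅ the cyclic group Z_7.)

Yes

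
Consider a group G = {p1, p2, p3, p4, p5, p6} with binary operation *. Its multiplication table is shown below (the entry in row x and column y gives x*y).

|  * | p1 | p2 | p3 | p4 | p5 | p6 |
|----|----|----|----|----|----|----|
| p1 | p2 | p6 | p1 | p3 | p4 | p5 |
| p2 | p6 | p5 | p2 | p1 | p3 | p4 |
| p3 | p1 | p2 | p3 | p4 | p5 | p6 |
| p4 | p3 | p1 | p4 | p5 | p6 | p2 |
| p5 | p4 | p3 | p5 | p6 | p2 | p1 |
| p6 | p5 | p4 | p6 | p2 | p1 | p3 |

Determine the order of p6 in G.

2

The identity element is p3 (its row matches the header).
p6^1 = p6
p6^2 = p6*p6 = p3
The first power of p6 equal to the identity is p6^2, so ord(p6) = 2.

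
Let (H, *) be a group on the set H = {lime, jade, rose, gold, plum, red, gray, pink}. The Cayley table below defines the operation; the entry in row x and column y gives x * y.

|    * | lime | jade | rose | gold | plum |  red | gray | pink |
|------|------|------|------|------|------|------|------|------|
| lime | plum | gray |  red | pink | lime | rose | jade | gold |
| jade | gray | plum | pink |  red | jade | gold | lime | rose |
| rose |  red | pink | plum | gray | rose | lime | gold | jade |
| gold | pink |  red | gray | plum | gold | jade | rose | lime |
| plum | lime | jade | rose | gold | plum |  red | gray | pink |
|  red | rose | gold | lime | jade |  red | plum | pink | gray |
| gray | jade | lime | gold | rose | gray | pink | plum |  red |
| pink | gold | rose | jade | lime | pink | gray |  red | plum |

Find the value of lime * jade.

gray

Read row lime, column jade: lime * jade = gray.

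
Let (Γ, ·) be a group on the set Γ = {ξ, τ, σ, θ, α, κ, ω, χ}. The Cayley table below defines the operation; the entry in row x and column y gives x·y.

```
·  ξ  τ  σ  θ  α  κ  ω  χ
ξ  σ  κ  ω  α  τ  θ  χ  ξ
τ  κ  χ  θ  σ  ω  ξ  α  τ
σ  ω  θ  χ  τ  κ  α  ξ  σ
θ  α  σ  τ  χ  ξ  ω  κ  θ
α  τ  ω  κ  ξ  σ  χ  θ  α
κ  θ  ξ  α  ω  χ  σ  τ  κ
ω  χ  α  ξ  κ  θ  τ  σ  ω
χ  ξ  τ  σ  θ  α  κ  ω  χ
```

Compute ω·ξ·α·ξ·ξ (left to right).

ω·ξ = χ
χ·α = α
α·ξ = τ
τ·ξ = κ

κ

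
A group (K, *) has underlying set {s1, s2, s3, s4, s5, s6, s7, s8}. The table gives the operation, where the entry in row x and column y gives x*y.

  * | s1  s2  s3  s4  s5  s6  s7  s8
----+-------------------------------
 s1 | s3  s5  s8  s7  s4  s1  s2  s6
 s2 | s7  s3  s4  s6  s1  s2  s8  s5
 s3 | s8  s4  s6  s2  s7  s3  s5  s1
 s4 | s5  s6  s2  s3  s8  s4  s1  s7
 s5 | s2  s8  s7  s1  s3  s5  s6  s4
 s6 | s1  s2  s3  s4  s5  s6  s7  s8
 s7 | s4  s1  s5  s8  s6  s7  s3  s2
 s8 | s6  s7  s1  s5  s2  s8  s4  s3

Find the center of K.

An element z is central iff its row equals its column in the table.
For s2: s2*s1 = s7 ≠ s5 = s1*s2, so s2 ∉ Z.
Checking each element this way leaves Z(K) = {s3, s6}.

{s3, s6}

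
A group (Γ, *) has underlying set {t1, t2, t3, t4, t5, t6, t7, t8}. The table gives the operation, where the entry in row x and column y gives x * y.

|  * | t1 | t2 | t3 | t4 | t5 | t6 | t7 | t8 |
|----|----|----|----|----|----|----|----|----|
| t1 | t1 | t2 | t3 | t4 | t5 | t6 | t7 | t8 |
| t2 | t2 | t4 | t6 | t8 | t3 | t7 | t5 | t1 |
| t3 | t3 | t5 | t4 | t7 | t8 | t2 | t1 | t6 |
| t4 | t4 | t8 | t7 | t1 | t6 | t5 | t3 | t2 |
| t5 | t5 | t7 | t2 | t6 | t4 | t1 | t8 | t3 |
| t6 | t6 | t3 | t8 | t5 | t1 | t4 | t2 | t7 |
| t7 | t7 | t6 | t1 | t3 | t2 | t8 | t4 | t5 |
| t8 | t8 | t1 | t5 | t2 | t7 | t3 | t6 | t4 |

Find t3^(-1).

First locate the identity: row t1 matches the header, so t1 is the identity.
Scan row t3 for t1: t3 * t7 = t1. Hence t3^(-1) = t7.
(Structurally, Γ here is isomorphic to the quaternion group Q_8.)

t7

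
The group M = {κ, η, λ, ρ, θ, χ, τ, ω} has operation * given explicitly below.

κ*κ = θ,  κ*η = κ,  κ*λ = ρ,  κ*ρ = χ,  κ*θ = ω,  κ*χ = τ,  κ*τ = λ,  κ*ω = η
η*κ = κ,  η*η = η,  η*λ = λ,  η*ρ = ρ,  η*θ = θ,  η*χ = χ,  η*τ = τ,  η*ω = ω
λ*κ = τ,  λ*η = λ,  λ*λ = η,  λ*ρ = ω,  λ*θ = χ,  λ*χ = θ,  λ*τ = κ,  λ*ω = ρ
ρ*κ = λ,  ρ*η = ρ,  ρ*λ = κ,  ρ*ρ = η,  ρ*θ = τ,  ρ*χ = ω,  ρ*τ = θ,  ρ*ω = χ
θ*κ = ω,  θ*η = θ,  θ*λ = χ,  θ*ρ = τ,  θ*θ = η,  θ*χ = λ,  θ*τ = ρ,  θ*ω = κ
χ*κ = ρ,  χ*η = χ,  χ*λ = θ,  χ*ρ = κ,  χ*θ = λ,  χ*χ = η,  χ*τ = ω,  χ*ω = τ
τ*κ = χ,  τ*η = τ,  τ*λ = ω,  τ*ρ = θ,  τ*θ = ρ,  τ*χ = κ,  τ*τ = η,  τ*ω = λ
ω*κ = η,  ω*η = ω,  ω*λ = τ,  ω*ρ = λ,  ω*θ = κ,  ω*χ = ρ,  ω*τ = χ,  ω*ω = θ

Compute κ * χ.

Read row κ, column χ: κ * χ = τ.

τ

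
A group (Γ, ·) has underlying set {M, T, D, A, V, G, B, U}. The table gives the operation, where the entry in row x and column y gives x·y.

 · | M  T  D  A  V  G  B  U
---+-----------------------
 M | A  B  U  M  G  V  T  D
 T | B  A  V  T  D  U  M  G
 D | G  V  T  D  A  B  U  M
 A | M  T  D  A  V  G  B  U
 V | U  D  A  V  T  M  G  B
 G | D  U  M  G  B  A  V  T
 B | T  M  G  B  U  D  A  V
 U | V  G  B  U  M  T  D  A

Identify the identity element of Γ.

The identity e satisfies e·x = x for all x, so its row in the table reproduces the column headers.
Row A reads: M, T, D, A, V, G, B, U — exactly the header order. So A is the identity.

A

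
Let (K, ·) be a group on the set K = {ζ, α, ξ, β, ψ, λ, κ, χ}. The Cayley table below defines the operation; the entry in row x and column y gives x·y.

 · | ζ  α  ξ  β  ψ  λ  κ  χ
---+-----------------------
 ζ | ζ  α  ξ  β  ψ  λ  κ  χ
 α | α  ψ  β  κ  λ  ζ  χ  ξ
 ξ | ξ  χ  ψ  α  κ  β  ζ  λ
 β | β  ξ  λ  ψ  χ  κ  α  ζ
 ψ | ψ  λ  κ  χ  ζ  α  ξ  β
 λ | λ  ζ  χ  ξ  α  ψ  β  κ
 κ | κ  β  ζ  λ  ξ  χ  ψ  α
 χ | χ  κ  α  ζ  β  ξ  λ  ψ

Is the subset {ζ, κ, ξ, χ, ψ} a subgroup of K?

No

ψ·χ = β, which is not in {ζ, κ, ξ, χ, ψ}.
The subset is not closed under ·, so it is not a subgroup.
(Structurally, K here is isomorphic to the quaternion group Q_8.)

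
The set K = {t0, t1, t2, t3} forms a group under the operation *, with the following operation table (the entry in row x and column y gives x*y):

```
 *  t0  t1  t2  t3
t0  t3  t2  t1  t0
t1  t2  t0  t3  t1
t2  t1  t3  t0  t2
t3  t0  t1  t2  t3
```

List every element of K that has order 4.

Identity is t3. Compute the order of each non-identity element by repeated multiplication:
  t0: t0 → t3  (order 2)
  t1: t1 → t0 → t2 → t3  (order 4)
  t2: t2 → t0 → t1 → t3  (order 4)
Elements of order 4: {t1, t2}.

{t1, t2}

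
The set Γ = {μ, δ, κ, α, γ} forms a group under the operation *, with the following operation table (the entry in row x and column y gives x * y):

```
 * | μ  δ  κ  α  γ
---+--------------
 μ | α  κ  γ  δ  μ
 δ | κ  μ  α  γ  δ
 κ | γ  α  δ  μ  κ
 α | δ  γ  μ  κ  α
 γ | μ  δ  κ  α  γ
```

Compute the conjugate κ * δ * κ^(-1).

δ

The identity is γ. In row κ, the entry γ sits in column μ, so κ^(-1) = μ.
κ * δ = α
α * μ = δ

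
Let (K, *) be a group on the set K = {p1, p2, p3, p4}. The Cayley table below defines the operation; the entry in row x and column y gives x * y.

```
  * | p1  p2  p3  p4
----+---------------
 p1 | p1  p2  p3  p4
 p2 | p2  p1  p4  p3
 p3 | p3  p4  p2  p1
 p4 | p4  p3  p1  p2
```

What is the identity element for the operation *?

p1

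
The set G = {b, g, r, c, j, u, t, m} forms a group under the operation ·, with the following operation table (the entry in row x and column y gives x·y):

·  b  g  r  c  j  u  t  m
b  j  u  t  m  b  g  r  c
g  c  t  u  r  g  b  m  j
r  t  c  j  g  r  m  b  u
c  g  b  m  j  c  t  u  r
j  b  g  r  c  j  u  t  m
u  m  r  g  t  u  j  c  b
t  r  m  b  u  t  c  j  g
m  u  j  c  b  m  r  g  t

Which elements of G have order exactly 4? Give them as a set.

{g, m}

Identity is j. Compute the order of each non-identity element by repeated multiplication:
  b: b → j  (order 2)
  g: g → t → m → j  (order 4)
  r: r → j  (order 2)
  c: c → j  (order 2)
  u: u → j  (order 2)
  t: t → j  (order 2)
  m: m → t → g → j  (order 4)
Elements of order 4: {g, m}.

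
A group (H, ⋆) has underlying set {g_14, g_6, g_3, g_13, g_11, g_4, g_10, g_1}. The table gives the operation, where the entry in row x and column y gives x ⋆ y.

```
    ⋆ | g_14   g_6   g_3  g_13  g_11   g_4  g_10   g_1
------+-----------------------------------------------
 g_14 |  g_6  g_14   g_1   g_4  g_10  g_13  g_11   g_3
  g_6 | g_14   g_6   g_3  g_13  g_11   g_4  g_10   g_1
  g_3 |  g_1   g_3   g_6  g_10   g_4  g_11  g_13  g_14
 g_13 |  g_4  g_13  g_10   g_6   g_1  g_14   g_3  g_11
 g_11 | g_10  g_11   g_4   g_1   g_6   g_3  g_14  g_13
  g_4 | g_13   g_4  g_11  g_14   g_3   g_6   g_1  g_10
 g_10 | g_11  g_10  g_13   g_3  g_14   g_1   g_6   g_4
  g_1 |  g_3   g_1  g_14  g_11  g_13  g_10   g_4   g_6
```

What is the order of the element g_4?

The identity element is g_6 (its row matches the header).
g_4^1 = g_4
g_4^2 = g_4 ⋆ g_4 = g_6
The first power of g_4 equal to the identity is g_4^2, so ord(g_4) = 2.
(Structurally, H here is isomorphic to the elementary abelian group (Z_2)^3.)

2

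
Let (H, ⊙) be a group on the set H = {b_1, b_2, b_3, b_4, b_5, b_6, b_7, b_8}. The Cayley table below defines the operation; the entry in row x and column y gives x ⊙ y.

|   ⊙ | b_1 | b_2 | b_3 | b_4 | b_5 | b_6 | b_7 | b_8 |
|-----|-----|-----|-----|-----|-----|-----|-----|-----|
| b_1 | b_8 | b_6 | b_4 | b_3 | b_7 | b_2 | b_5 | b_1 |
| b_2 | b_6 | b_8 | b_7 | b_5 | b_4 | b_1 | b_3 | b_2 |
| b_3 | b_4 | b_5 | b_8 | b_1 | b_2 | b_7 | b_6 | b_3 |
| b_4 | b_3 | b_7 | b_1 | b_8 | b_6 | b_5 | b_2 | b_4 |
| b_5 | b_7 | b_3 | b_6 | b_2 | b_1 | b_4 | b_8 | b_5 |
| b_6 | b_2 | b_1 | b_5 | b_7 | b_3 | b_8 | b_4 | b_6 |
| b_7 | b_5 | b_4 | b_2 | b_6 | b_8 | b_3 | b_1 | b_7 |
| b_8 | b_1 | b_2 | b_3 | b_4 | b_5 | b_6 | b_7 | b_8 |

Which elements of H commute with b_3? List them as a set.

Compare row b_3 with column b_3 entry by entry.
b_4 ⊙ b_3 = b_1 = b_3 ⊙ b_4, so b_4 commutes with b_3.
b_7 ⊙ b_3 = b_2 but b_3 ⊙ b_7 = b_6, so b_7 does not.
Collecting the elements that commute with b_3: C(b_3) = {b_1, b_3, b_4, b_8}.

{b_1, b_3, b_4, b_8}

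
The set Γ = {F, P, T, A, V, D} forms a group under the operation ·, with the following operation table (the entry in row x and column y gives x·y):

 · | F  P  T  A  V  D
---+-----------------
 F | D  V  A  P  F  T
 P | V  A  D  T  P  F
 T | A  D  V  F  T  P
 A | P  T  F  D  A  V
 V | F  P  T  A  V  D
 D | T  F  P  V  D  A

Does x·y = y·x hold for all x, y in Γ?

Yes

Check whether the table is symmetric across its main diagonal.
Every entry (row x, col y) equals the entry (row y, col x), so Γ is abelian.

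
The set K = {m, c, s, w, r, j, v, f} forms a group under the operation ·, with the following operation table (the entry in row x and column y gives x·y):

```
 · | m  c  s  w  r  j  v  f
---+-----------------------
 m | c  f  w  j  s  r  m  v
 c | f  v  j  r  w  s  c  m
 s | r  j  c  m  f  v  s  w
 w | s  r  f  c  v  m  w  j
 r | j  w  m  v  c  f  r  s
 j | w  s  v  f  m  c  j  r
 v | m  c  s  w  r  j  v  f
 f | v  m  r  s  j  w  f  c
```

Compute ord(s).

4

The identity element is v (its row matches the header).
s^1 = s
s^2 = s·s = c
s^3 = c·s = j
s^4 = j·s = v
The first power of s equal to the identity is s^4, so ord(s) = 4.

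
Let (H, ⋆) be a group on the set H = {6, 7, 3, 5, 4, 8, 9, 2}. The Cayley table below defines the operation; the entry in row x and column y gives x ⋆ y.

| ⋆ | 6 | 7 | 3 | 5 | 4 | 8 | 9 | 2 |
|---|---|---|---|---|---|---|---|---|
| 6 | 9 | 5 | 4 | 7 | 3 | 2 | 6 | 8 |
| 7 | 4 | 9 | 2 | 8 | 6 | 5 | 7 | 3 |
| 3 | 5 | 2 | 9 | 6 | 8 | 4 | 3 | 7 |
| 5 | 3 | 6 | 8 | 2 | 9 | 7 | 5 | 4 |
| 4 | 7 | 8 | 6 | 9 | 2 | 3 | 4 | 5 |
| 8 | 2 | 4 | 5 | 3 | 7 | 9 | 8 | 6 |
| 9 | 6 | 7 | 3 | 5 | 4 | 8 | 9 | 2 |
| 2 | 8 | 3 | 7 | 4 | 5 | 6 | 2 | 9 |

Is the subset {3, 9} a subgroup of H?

{3, 9} contains the identity 9.
Checking products: every product of two elements of {3, 9} (read from the table) lies in {3, 9}, so the set is closed.
In a finite group, a nonempty closed subset is a subgroup. So {3, 9} ≤ H.

Yes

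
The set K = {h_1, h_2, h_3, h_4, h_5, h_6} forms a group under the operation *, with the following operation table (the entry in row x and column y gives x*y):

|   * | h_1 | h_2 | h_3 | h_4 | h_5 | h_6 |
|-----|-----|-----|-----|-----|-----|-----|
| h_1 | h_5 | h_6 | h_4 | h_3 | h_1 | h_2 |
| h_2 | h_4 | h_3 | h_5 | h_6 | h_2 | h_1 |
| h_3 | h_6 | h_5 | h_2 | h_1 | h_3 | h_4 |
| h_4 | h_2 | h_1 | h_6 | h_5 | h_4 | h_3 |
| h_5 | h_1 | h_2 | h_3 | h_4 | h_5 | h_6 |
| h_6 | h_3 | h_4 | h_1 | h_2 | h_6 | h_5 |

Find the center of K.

An element z is central iff its row equals its column in the table.
For h_2: h_2*h_6 = h_1 ≠ h_4 = h_6*h_2, so h_2 ∉ Z.
Checking each element this way leaves Z(K) = {h_5}.

{h_5}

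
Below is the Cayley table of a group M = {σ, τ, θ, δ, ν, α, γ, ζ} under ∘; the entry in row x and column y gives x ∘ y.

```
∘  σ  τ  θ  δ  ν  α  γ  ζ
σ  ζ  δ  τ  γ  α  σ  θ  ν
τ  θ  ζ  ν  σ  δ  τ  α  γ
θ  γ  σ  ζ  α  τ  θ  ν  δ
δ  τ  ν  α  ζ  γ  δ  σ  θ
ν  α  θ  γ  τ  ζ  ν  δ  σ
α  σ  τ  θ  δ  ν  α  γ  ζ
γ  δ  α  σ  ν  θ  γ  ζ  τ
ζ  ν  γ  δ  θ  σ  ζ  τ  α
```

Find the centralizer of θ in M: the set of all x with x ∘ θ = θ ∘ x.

{α, δ, ζ, θ}

Compare row θ with column θ entry by entry.
δ ∘ θ = α = θ ∘ δ, so δ commutes with θ.
ν ∘ θ = γ but θ ∘ ν = τ, so ν does not.
Collecting the elements that commute with θ: C(θ) = {α, δ, ζ, θ}.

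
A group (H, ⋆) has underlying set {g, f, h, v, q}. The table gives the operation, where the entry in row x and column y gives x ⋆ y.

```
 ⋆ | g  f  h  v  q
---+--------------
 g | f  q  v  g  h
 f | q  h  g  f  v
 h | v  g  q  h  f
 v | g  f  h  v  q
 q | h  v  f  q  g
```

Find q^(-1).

f

First locate the identity: row v matches the header, so v is the identity.
Scan row q for v: q ⋆ f = v. Hence q^(-1) = f.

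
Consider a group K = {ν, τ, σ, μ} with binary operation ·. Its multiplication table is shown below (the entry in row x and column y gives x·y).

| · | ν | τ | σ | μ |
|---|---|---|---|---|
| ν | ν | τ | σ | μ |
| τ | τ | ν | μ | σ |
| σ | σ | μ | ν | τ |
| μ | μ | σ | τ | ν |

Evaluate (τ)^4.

τ^1 = τ
τ^2 = τ·τ = ν
τ^3 = ν·τ = τ
τ^4 = τ·τ = ν

ν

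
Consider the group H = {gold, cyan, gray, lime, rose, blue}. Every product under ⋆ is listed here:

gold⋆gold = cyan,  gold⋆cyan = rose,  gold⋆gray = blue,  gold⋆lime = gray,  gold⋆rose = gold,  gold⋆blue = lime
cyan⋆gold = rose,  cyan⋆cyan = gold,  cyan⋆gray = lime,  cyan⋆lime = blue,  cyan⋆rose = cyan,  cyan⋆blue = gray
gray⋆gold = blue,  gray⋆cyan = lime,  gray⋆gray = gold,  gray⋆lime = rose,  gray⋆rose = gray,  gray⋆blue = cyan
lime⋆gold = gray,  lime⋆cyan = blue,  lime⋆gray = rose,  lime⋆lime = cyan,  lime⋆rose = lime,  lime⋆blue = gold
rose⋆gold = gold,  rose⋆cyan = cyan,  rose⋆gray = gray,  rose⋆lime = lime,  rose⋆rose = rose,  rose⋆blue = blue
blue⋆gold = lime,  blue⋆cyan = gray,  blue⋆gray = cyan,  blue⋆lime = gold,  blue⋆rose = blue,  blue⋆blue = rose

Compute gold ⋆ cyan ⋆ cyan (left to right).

gold ⋆ cyan = rose
rose ⋆ cyan = cyan

cyan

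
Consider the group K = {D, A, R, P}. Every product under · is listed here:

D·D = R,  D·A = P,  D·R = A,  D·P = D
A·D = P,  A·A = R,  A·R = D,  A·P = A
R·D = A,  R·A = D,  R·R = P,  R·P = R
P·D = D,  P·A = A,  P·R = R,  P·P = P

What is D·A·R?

R

D·A = P
P·R = R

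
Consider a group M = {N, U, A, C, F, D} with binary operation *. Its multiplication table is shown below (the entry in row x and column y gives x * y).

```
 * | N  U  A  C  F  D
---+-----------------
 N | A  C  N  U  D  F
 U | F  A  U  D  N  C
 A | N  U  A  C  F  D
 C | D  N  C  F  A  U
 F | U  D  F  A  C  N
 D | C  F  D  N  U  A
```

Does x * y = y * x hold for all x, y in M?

F * D = N but D * F = U.
Since F and D do not commute, M is not abelian.

No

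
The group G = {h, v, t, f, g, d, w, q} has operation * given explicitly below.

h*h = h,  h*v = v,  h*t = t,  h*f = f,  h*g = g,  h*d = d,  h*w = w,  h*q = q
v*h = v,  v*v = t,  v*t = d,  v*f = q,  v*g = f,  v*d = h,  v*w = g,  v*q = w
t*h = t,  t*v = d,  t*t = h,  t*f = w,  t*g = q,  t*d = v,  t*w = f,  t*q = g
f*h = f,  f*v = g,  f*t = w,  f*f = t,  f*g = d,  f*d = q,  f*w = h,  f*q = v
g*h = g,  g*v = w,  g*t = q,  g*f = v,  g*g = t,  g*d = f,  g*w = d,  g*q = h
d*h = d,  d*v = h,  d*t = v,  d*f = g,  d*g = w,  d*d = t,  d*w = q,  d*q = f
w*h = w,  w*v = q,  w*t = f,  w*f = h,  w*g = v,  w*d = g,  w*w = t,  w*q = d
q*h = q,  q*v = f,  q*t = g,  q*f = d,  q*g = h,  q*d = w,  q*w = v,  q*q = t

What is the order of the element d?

The identity element is h (its row matches the header).
d^1 = d
d^2 = d * d = t
d^3 = t * d = v
d^4 = v * d = h
The first power of d equal to the identity is d^4, so ord(d) = 4.

4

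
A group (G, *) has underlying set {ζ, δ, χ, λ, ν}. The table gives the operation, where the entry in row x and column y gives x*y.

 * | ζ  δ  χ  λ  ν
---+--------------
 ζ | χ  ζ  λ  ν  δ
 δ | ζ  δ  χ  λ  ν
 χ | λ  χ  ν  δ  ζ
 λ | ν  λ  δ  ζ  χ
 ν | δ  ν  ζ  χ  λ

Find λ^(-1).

χ

First locate the identity: row δ matches the header, so δ is the identity.
Scan row λ for δ: λ*χ = δ. Hence λ^(-1) = χ.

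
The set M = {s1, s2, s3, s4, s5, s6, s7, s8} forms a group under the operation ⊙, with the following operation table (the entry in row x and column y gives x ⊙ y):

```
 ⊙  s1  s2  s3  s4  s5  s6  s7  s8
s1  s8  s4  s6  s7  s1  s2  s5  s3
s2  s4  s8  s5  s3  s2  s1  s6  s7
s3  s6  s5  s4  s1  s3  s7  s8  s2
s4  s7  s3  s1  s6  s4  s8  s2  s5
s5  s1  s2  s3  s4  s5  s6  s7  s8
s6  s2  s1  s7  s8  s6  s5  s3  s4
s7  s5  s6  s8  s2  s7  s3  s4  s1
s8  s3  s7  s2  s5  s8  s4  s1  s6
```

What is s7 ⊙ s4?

s2

Read row s7, column s4: s7 ⊙ s4 = s2.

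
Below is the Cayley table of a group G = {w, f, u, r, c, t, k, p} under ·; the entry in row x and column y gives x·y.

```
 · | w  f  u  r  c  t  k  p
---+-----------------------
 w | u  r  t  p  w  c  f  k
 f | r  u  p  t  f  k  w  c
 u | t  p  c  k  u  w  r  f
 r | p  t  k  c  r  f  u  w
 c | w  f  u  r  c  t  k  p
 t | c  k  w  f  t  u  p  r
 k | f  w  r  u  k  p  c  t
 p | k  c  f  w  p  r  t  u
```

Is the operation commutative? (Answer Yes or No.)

Check whether the table is symmetric across its main diagonal.
Every entry (row x, col y) equals the entry (row y, col x), so G is abelian.
(In fact G ≅ Z_2 x Z_4.)

Yes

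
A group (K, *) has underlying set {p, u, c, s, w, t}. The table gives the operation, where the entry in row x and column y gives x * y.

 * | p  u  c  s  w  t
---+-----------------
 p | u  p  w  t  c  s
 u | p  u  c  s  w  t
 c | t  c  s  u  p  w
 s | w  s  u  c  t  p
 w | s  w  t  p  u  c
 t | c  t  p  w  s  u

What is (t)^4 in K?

u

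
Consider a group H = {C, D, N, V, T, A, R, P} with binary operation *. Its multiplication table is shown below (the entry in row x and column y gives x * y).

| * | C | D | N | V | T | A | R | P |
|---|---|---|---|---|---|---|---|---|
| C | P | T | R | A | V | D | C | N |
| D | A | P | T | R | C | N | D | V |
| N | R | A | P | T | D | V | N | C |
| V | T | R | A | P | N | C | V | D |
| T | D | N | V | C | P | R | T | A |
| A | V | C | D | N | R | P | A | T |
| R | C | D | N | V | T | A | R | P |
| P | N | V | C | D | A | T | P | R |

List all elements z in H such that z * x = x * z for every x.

An element z is central iff its row equals its column in the table.
For T: T * N = V ≠ D = N * T, so T ∉ Z.
Checking each element this way leaves Z(H) = {P, R}.

{P, R}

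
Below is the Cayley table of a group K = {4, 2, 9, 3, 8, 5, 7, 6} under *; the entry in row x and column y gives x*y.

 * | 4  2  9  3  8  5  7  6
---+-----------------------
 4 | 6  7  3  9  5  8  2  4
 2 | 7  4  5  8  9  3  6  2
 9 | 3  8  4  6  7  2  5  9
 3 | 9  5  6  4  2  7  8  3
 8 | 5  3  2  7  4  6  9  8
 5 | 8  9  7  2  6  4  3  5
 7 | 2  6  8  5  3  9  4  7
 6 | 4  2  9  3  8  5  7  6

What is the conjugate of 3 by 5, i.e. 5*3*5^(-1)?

The identity is 6. In row 5, the entry 6 sits in column 8, so 5^(-1) = 8.
5*3 = 2
2*8 = 9

9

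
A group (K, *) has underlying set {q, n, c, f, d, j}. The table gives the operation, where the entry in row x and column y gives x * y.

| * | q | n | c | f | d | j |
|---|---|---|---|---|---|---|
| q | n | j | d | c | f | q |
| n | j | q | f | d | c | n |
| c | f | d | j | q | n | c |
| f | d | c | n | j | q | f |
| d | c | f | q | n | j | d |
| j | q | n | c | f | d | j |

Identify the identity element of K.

j

The identity e satisfies e * x = x for all x, so its row in the table reproduces the column headers.
Row j reads: q, n, c, f, d, j — exactly the header order. So j is the identity.
(Structurally, K here is isomorphic to the symmetric group S_3.)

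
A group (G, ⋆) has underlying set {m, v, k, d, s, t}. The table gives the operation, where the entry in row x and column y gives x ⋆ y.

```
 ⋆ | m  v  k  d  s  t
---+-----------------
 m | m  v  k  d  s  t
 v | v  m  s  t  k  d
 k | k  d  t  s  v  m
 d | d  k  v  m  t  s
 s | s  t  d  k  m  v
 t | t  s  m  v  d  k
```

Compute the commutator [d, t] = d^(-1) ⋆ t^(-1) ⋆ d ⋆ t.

Identity is m; from the table d^(-1) = d and t^(-1) = k.
d ⋆ k = v
v ⋆ d = t
t ⋆ t = k

k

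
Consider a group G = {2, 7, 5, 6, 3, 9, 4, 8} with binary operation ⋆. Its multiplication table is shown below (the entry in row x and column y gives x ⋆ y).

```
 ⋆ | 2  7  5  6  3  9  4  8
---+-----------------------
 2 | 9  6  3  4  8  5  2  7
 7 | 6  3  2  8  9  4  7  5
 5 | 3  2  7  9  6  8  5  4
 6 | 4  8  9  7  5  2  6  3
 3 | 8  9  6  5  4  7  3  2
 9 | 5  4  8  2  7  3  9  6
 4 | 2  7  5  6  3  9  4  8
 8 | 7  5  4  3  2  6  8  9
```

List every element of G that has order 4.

{7, 9}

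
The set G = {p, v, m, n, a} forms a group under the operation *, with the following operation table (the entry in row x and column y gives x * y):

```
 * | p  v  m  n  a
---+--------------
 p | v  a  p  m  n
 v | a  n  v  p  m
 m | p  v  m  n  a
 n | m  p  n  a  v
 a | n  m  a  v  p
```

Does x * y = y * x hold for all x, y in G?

Yes

Check whether the table is symmetric across its main diagonal.
Every entry (row x, col y) equals the entry (row y, col x), so G is abelian.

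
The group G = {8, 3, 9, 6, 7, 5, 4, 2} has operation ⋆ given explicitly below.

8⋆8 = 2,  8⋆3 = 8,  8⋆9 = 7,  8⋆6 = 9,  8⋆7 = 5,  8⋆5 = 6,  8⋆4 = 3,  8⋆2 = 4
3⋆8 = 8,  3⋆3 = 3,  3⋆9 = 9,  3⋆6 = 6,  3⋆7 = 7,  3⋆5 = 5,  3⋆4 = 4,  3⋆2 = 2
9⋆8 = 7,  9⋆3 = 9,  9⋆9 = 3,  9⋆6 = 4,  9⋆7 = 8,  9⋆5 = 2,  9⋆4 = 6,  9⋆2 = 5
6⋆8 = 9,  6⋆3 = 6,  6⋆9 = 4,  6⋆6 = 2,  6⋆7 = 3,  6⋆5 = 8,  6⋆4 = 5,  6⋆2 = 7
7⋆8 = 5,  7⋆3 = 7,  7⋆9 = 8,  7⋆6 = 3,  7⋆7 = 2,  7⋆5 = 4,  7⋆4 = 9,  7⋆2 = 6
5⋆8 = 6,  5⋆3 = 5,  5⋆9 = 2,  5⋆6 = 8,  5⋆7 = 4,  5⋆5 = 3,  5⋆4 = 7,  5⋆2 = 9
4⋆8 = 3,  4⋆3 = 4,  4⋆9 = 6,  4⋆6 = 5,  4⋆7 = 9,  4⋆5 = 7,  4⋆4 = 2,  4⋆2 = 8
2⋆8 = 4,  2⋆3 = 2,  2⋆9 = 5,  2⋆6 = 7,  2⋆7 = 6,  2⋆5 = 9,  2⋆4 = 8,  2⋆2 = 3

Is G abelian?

Check whether the table is symmetric across its main diagonal.
Every entry (row x, col y) equals the entry (row y, col x), so G is abelian.

Yes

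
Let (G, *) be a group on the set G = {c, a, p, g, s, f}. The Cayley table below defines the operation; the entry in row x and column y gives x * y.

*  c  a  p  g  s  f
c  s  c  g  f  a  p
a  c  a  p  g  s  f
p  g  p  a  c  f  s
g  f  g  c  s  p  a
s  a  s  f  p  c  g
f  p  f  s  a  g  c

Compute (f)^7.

f^1 = f
f^2 = f * f = c
f^3 = c * f = p
f^4 = p * f = s
f^5 = s * f = g
f^6 = g * f = a
f^7 = a * f = f
(Structurally, G here is isomorphic to the cyclic group Z_6.)

f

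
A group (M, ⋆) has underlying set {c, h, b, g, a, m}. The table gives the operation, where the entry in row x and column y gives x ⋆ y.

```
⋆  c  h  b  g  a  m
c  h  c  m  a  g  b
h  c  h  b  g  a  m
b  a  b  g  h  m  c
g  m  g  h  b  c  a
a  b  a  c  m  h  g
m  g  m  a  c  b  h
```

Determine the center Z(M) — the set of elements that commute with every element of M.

{h}

An element z is central iff its row equals its column in the table.
For b: b ⋆ a = m ≠ c = a ⋆ b, so b ∉ Z.
Checking each element this way leaves Z(M) = {h}.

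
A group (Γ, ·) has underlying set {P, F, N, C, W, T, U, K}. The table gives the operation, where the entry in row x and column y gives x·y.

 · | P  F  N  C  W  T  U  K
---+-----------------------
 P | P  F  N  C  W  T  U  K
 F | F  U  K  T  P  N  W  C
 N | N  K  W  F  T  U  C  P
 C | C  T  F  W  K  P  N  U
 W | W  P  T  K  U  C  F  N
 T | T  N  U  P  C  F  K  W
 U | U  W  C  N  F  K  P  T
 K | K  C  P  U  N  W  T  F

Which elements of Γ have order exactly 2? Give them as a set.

{U}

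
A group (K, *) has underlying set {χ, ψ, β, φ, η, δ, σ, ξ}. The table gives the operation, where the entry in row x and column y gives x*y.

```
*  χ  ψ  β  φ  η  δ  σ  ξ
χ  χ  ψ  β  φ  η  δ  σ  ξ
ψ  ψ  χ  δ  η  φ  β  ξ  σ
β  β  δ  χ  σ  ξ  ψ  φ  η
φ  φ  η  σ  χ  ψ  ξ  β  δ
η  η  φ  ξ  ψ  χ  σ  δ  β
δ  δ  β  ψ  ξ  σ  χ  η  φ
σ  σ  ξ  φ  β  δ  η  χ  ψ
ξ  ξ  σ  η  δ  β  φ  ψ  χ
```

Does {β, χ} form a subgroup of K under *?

{β, χ} contains the identity χ.
Checking products: every product of two elements of {β, χ} (read from the table) lies in {β, χ}, so the set is closed.
In a finite group, a nonempty closed subset is a subgroup. So {β, χ} ≤ K.

Yes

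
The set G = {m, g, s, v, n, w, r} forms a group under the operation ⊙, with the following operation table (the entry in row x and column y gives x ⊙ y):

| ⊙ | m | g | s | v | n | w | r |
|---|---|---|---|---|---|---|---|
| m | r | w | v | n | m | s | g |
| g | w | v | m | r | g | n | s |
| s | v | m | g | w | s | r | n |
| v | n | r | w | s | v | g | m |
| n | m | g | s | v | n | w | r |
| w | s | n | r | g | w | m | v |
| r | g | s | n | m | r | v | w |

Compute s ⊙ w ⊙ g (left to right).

s ⊙ w = r
r ⊙ g = s

s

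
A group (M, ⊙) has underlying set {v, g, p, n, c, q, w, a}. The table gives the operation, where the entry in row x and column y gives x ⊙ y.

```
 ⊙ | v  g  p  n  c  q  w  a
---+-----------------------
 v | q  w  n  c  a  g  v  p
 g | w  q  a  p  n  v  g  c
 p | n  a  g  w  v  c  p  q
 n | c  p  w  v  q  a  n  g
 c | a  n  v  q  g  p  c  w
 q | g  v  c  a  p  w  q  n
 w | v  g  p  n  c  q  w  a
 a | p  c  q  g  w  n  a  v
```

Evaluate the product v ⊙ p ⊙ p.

v ⊙ p = n
n ⊙ p = w
(Structurally, M here is isomorphic to the cyclic group Z_8.)

w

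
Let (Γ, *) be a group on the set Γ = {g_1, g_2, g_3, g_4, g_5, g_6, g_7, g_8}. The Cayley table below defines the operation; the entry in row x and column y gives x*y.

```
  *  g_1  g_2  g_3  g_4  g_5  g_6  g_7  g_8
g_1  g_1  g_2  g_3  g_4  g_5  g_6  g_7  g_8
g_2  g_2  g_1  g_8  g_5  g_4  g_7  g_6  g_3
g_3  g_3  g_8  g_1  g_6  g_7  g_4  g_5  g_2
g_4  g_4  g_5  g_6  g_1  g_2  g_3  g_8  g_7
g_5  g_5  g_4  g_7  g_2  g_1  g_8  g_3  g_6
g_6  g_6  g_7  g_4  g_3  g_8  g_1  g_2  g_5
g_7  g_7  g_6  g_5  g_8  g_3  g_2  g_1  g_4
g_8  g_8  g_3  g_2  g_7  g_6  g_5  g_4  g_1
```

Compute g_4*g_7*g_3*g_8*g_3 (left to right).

g_4*g_7 = g_8
g_8*g_3 = g_2
g_2*g_8 = g_3
g_3*g_3 = g_1

g_1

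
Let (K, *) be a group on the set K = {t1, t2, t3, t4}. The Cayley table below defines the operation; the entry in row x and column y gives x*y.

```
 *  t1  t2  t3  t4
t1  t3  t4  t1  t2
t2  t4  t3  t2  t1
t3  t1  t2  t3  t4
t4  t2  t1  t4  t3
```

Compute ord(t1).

2

The identity element is t3 (its row matches the header).
t1^1 = t1
t1^2 = t1*t1 = t3
The first power of t1 equal to the identity is t1^2, so ord(t1) = 2.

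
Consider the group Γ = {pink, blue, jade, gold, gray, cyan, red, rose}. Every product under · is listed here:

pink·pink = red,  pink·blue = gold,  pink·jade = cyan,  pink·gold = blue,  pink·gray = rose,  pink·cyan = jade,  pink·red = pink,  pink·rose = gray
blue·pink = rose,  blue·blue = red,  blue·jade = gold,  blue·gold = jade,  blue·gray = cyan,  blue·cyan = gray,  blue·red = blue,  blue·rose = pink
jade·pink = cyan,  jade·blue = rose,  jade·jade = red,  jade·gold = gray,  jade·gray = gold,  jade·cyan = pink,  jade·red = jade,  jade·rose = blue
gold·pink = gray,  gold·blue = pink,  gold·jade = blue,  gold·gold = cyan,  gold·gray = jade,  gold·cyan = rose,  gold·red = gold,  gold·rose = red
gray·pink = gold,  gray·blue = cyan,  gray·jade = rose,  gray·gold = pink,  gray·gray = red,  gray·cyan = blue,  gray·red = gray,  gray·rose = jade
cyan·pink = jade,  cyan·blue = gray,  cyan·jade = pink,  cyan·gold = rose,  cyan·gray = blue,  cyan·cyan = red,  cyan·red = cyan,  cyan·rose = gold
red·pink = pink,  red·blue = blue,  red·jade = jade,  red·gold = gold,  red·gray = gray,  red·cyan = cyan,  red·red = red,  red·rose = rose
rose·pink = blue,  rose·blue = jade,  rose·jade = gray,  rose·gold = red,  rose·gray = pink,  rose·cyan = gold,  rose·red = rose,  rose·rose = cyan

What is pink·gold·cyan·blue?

cyan

pink·gold = blue
blue·cyan = gray
gray·blue = cyan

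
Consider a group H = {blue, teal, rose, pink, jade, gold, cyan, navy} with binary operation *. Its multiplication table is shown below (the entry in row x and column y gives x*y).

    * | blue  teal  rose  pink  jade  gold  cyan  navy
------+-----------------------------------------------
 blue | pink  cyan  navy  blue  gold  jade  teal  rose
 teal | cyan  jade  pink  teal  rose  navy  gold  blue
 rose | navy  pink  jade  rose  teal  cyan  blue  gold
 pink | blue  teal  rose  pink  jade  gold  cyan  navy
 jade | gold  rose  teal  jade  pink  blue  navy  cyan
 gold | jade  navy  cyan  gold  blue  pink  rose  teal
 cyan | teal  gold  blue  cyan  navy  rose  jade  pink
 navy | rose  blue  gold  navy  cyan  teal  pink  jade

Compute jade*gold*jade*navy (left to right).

teal

jade*gold = blue
blue*jade = gold
gold*navy = teal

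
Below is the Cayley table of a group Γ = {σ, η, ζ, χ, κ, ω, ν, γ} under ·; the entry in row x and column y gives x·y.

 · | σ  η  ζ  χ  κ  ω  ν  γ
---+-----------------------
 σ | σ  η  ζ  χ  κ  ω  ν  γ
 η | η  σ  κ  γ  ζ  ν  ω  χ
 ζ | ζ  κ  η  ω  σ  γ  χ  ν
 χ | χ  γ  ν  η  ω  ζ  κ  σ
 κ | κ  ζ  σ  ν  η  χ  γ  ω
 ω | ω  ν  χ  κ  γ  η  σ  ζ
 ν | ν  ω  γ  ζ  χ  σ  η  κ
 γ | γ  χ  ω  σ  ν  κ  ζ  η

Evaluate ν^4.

ν^1 = ν
ν^2 = ν·ν = η
ν^3 = η·ν = ω
ν^4 = ω·ν = σ

σ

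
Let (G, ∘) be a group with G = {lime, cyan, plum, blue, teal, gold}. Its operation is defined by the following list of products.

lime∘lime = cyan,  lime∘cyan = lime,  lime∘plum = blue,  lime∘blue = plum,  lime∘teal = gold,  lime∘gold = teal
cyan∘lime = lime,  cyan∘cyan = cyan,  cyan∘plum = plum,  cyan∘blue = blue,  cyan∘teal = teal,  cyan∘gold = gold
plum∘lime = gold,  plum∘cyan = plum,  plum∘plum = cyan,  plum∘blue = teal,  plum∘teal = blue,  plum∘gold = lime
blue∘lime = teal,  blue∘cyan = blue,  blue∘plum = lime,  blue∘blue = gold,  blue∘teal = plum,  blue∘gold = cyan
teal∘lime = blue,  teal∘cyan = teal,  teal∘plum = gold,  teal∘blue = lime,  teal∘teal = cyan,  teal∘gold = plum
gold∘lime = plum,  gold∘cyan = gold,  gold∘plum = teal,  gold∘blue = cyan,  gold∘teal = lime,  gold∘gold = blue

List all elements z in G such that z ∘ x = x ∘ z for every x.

{cyan}

An element z is central iff its row equals its column in the table.
For lime: lime ∘ gold = teal ≠ plum = gold ∘ lime, so lime ∉ Z.
Checking each element this way leaves Z(G) = {cyan}.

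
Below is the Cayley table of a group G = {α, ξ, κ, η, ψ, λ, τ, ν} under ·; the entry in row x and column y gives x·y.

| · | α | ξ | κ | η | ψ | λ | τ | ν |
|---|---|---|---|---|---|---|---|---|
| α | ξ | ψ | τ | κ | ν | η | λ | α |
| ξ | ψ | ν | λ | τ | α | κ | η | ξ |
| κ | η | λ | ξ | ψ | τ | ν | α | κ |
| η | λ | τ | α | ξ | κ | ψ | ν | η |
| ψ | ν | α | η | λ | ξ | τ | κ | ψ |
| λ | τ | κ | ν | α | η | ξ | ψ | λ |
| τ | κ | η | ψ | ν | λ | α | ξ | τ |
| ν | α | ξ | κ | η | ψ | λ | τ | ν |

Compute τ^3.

τ^1 = τ
τ^2 = τ·τ = ξ
τ^3 = ξ·τ = η

η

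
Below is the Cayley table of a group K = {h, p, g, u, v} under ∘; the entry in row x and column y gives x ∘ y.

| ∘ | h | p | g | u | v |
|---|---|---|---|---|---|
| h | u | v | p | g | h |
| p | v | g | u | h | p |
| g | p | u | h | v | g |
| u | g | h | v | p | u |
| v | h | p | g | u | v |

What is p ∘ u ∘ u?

g

p ∘ u = h
h ∘ u = g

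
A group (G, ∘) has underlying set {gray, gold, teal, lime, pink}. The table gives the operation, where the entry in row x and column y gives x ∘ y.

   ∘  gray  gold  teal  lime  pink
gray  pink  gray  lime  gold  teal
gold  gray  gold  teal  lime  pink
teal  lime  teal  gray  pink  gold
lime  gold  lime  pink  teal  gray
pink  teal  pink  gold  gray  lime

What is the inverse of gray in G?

lime

First locate the identity: row gold matches the header, so gold is the identity.
Scan row gray for gold: gray ∘ lime = gold. Hence gray^(-1) = lime.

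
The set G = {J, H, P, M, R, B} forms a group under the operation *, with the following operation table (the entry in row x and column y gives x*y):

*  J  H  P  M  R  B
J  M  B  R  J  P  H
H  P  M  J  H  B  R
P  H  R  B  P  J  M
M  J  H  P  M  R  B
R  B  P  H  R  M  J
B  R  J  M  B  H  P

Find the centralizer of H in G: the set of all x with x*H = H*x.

Compare row H with column H entry by entry.
R*H = P but H*R = B, so R does not.
Collecting the elements that commute with H: C(H) = {H, M}.

{H, M}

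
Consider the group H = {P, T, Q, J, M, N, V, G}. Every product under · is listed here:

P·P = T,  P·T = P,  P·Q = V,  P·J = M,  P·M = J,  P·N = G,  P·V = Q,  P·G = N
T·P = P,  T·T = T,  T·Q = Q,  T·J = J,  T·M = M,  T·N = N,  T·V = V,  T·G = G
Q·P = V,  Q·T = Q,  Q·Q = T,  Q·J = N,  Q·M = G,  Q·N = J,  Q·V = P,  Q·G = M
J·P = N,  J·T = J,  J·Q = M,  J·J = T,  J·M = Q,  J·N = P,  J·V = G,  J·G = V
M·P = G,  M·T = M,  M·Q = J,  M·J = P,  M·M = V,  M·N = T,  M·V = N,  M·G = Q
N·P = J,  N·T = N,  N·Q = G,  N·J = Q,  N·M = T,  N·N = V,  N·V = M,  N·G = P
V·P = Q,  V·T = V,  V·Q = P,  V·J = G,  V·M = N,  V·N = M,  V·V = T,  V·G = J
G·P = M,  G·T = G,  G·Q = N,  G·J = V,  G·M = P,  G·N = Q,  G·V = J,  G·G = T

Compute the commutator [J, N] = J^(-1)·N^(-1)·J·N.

V

Identity is T; from the table J^(-1) = J and N^(-1) = M.
J·M = Q
Q·J = N
N·N = V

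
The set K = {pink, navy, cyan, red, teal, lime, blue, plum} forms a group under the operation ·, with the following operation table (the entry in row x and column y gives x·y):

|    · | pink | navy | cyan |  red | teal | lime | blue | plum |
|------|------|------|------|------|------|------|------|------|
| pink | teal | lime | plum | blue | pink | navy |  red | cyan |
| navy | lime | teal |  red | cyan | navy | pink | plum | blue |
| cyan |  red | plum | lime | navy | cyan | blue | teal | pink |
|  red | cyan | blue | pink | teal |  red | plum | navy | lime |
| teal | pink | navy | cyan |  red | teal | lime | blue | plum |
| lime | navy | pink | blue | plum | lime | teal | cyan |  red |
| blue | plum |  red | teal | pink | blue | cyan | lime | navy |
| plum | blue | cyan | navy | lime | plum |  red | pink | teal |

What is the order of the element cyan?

The identity element is teal (its row matches the header).
cyan^1 = cyan
cyan^2 = cyan·cyan = lime
cyan^3 = lime·cyan = blue
cyan^4 = blue·cyan = teal
The first power of cyan equal to the identity is cyan^4, so ord(cyan) = 4.

4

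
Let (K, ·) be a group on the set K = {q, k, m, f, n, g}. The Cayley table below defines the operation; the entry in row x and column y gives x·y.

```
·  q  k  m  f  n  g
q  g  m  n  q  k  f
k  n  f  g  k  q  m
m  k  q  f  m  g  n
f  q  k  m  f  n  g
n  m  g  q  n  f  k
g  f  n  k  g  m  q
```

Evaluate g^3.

f

g^1 = g
g^2 = g·g = q
g^3 = q·g = f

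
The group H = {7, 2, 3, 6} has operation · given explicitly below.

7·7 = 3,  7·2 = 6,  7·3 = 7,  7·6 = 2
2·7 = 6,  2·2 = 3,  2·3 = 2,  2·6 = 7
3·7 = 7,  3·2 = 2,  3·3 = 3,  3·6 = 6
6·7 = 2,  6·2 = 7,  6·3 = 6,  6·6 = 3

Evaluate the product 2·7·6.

3

2·7 = 6
6·6 = 3
(Structurally, H here is isomorphic to the Klein four-group V_4.)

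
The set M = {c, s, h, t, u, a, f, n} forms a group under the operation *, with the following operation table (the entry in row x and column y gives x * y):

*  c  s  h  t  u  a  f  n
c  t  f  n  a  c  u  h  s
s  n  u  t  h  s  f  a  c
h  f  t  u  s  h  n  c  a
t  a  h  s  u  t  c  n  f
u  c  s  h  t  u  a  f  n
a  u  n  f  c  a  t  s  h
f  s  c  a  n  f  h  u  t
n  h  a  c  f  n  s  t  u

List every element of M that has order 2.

{f, h, n, s, t}

Identity is u. Compute the order of each non-identity element by repeated multiplication:
  c: c → t → a → u  (order 4)
  s: s → u  (order 2)
  h: h → u  (order 2)
  t: t → u  (order 2)
  a: a → t → c → u  (order 4)
  f: f → u  (order 2)
  n: n → u  (order 2)
Elements of order 2: {f, h, n, s, t}.
(Structurally, M here is isomorphic to the dihedral group D_4.)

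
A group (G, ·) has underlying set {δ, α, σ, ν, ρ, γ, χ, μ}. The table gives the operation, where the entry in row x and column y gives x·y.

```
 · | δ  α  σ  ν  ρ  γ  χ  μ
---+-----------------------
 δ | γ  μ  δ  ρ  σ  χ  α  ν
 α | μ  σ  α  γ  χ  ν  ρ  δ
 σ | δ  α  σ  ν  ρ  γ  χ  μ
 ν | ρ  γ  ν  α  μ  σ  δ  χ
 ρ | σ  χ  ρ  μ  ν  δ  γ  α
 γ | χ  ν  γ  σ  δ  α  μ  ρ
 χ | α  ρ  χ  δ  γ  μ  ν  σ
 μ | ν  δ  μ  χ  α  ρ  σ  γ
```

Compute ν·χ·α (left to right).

μ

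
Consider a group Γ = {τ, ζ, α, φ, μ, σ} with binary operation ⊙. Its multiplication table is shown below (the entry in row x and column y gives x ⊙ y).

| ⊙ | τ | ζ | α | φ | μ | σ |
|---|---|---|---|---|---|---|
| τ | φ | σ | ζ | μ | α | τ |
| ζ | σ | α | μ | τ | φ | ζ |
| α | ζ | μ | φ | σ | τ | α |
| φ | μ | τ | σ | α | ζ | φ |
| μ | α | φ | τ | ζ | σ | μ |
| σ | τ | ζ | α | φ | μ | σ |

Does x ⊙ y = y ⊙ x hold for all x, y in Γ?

Yes

Check whether the table is symmetric across its main diagonal.
Every entry (row x, col y) equals the entry (row y, col x), so Γ is abelian.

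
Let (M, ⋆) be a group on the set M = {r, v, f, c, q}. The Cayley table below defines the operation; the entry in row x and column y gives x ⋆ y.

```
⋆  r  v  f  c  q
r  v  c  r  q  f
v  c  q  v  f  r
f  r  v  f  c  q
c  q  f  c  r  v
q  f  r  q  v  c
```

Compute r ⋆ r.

v

Read row r, column r: r ⋆ r = v.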